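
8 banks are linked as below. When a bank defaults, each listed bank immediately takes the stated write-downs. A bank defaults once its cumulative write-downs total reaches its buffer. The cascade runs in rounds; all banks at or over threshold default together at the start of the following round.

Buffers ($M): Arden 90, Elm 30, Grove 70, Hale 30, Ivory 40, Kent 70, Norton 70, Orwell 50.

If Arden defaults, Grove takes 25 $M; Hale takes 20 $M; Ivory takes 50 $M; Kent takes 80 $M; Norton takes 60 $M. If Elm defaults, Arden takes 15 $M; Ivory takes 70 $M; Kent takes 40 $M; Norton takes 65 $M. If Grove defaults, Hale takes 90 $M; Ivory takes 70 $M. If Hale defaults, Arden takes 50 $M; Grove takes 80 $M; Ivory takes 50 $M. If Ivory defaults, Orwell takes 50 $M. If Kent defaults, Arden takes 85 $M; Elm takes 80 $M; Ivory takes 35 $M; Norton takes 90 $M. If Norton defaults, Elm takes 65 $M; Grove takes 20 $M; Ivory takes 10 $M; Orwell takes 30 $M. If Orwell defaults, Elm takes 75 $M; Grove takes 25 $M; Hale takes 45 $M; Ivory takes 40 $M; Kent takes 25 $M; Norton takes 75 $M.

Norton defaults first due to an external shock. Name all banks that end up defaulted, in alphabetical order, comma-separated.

Round 1 — Norton defaults (initial).
  Elm: +65 → 65 ≥ 30
  Grove: +20 → 20 < 70
  Ivory: +10 → 10 < 40
  Orwell: +30 → 30 < 50
Round 2 — Elm defaults.
  Arden: +15 → 15 < 90
  Ivory: +70 → 80 ≥ 40
  Kent: +40 → 40 < 70
Round 3 — Ivory defaults.
  Orwell: +50 → 80 ≥ 50
Round 4 — Orwell defaults.
  Grove: +25 → 45 < 70
  Hale: +45 → 45 ≥ 30
  Kent: +25 → 65 < 70
Round 5 — Hale defaults.
  Arden: +50 → 65 < 90
  Grove: +80 → 125 ≥ 70
Round 6 — Grove defaults.
No further defaults.

Elm, Grove, Hale, Ivory, Norton, Orwell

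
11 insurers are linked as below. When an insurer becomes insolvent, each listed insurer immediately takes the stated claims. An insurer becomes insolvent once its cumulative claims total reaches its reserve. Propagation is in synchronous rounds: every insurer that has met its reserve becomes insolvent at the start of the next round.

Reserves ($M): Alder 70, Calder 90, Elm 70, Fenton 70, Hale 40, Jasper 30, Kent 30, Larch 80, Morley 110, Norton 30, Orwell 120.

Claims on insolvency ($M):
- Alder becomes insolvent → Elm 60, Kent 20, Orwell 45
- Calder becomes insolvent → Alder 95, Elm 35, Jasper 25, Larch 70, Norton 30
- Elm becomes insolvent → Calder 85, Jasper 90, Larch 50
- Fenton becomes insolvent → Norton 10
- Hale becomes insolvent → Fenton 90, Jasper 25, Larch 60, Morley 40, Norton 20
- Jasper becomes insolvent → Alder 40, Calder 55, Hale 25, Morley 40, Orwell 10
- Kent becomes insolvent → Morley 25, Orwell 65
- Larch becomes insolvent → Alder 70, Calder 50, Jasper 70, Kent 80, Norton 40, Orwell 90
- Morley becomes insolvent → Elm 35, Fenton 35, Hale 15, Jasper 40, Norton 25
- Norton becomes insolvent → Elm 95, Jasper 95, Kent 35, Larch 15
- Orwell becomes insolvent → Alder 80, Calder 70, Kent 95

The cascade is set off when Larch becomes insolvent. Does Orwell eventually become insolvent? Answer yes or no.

Round 1 — Larch becomes insolvent (initial).
  Alder: +70 → 70 ≥ 70
  Calder: +50 → 50 < 90
  Jasper: +70 → 70 ≥ 30
  Kent: +80 → 80 ≥ 30
  Norton: +40 → 40 ≥ 30
  Orwell: +90 → 90 < 120
Round 2 — Alder, Jasper, Kent, Norton become insolvent.
  Calder: +55 → 105 ≥ 90
  Elm: +60+95 → 155 ≥ 70
  Hale: +25 → 25 < 40
  Morley: +40+25 → 65 < 110
  Orwell: +45+10+65 → 210 ≥ 120
Round 3 — Calder, Elm, Orwell become insolvent.
No further insolvencies.

yes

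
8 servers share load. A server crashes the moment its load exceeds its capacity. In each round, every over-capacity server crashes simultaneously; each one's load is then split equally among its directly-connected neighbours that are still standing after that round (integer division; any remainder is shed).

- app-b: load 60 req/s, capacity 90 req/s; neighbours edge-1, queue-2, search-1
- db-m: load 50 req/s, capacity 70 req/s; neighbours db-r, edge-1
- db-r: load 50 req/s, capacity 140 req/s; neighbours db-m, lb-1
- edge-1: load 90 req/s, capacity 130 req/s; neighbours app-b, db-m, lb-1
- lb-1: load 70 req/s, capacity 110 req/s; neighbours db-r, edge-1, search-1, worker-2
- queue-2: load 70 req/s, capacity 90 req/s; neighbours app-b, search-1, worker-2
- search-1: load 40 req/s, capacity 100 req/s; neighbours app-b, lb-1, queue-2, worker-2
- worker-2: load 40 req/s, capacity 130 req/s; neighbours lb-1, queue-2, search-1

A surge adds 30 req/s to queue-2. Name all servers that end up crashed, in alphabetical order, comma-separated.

Round 1 — queue-2 at 100 > 90. queue-2 crashes.
  queue-2 sheds 100 req/s to app-b, search-1, worker-2: 33 each (1 lost).
    app-b: 60+33 = 93 > 90
    search-1: 40+33 = 73 ≤ 100
    worker-2: 40+33 = 73 ≤ 130
Round 2 — app-b crashes.
  app-b sheds 93 req/s to edge-1, search-1: 46 each (1 lost).
    edge-1: 90+46 = 136 > 130
    search-1: 73+46 = 119 > 100
Round 3 — edge-1, search-1 crash.
  edge-1 sheds 136 req/s to db-m, lb-1: 68 each.
    db-m: 50+68 = 118 > 70
    lb-1: 70+68 = 138 > 110
  search-1 sheds 119 req/s to lb-1, worker-2: 59 each (1 lost).
    lb-1: 138+59 = 197 > 110
    worker-2: 73+59 = 132 > 130
Round 4 — db-m, lb-1, worker-2 crash.
  db-m sheds 118 req/s to db-r: 118 each.
    db-r: 50+118 = 168 > 140
  lb-1 sheds 197 req/s to db-r: 197 each.
    db-r: 168+197 = 365 > 140
  worker-2 sheds 132 req/s: no online neighbours, lost.
Round 5 — db-r crashes.
  db-r sheds 365 req/s: no online neighbours, lost.
No further crashes.

app-b, db-m, db-r, edge-1, lb-1, queue-2, search-1, worker-2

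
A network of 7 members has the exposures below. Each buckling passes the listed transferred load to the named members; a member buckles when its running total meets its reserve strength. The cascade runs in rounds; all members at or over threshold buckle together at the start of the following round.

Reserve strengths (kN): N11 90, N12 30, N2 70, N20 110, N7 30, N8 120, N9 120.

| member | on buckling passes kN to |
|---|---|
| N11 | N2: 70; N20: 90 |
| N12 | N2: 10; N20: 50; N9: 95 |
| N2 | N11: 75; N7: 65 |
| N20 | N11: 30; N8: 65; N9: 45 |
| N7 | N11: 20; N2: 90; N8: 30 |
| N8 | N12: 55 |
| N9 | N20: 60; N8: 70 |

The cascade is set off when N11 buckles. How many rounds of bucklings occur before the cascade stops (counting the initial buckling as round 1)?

Round 1 — N11 buckles (initial).
  N2: +70 → 70 ≥ 70
  N20: +90 → 90 < 110
Round 2 — N2 buckles.
  N7: +65 → 65 ≥ 30
Round 3 — N7 buckles.
  N8: +30 → 30 < 120
No further bucklings.

3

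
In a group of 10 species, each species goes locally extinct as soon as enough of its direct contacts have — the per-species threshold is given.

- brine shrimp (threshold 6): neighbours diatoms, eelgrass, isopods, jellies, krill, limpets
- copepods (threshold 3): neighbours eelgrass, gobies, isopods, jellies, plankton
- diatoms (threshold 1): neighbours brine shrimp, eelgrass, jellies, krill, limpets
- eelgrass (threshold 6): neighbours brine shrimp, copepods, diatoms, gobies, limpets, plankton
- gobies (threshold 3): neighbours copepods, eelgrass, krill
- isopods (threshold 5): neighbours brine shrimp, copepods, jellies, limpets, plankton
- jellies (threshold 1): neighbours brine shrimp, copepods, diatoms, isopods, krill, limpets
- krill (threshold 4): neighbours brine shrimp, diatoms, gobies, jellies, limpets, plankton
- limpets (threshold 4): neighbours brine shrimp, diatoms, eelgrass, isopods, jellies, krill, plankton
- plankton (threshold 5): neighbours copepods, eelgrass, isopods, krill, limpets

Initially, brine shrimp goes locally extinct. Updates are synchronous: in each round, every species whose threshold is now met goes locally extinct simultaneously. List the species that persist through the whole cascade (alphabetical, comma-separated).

Round 1 — brine shrimp goes locally extinct (initial).
Round 2 — checking thresholds:
  diatoms: 1 of 5 neighbours ≥ 1, goes locally extinct.
  eelgrass: 1 of 6 neighbours < 6, holds.
  isopods: 1 of 5 neighbours < 5, holds.
  jellies: 1 of 6 neighbours ≥ 1, goes locally extinct.
  krill: 1 of 6 neighbours < 4, holds.
  limpets: 1 of 7 neighbours < 4, holds.
Round 3 — no new extinctions; cascade stops.

copepods, eelgrass, gobies, isopods, krill, limpets, plankton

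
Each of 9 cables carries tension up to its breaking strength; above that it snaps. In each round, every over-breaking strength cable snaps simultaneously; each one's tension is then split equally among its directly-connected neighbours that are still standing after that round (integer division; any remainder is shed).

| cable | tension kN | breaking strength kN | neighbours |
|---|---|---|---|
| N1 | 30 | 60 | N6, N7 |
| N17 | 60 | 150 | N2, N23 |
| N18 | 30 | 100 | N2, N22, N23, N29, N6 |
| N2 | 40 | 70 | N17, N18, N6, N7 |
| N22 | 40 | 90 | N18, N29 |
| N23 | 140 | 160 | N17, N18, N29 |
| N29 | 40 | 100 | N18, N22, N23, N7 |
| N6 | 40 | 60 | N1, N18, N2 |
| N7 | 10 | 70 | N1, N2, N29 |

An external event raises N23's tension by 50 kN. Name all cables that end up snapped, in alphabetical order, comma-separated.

N1, N17, N18, N2, N22, N23, N29, N6, N7

Round 1 — N23 at 190 > 160. N23 snaps.
  N23 sheds 190 kN to N17, N18, N29: 63 each (1 lost).
    N17: 60+63 = 123 ≤ 150
    N18: 30+63 = 93 ≤ 100
    N29: 40+63 = 103 > 100
Round 2 — N29 snaps.
  N29 sheds 103 kN to N18, N22, N7: 34 each (1 lost).
    N18: 93+34 = 127 > 100
    N22: 40+34 = 74 ≤ 90
    N7: 10+34 = 44 ≤ 70
Round 3 — N18 snaps.
  N18 sheds 127 kN to N2, N22, N6: 42 each (1 lost).
    N2: 40+42 = 82 > 70
    N22: 74+42 = 116 > 90
    N6: 40+42 = 82 > 60
Round 4 — N2, N22, N6 snap.
  N2 sheds 82 kN to N17, N7: 41 each.
    N17: 123+41 = 164 > 150
    N7: 44+41 = 85 > 70
  N22 sheds 116 kN: no online neighbours, lost.
  N6 sheds 82 kN to N1: 82 each.
    N1: 30+82 = 112 > 60
Round 5 — N1, N17, N7 snap.
  N1 sheds 112 kN: no online neighbours, lost.
  N17 sheds 164 kN: no online neighbours, lost.
  N7 sheds 85 kN: no online neighbours, lost.
No further breaks.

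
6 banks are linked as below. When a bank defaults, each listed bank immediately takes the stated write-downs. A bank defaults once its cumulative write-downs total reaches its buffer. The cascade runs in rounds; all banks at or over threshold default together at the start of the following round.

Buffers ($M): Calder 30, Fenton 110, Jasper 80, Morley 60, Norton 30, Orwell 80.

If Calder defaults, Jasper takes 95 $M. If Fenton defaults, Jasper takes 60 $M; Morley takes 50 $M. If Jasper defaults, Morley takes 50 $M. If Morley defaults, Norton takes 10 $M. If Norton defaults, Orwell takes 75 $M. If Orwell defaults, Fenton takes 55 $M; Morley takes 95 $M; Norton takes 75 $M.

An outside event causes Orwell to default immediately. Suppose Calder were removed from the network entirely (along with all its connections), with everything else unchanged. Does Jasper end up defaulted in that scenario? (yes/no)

no

With Calder removed:
Round 1 — Orwell defaults (initial).
  Fenton: +55 → 55 < 110
  Morley: +95 → 95 ≥ 60
  Norton: +75 → 75 ≥ 30
Round 2 — Morley, Norton default.
No further defaults.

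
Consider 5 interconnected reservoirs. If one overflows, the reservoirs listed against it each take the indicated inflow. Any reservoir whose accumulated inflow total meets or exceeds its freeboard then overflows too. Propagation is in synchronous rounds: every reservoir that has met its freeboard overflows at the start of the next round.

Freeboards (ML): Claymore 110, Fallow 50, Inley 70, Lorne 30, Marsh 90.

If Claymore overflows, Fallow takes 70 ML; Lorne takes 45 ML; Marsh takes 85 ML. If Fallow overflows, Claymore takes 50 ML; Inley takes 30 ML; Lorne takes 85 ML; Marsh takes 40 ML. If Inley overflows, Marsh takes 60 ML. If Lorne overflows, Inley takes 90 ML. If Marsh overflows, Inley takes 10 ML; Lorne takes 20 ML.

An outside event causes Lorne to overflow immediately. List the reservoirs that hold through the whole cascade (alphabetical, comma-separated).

Claymore, Fallow, Marsh

Round 1 — Lorne overflows (initial).
  Inley: +90 → 90 ≥ 70
Round 2 — Inley overflows.
  Marsh: +60 → 60 < 90
No further overflows.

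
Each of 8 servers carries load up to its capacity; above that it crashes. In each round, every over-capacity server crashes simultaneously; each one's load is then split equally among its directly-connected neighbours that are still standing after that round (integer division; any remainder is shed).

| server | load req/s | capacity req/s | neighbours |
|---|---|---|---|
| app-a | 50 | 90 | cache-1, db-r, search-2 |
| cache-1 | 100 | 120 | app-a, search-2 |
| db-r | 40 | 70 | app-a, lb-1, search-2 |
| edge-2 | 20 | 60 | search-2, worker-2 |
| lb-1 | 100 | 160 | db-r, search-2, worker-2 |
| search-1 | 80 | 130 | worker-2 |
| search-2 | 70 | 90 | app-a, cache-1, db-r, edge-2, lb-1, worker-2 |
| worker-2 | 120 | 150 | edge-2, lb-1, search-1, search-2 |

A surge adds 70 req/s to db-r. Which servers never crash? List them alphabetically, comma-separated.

Round 1 — db-r at 110 > 70. db-r crashes.
  db-r sheds 110 req/s to app-a, lb-1, search-2: 36 each (2 lost).
    app-a: 50+36 = 86 ≤ 90
    lb-1: 100+36 = 136 ≤ 160
    search-2: 70+36 = 106 > 90
Round 2 — search-2 crashes.
  search-2 sheds 106 req/s to app-a, cache-1, edge-2, lb-1, worker-2: 21 each (1 lost).
    app-a: 86+21 = 107 > 90
    cache-1: 100+21 = 121 > 120
    edge-2: 20+21 = 41 ≤ 60
    lb-1: 136+21 = 157 ≤ 160
    worker-2: 120+21 = 141 ≤ 150
Round 3 — app-a, cache-1 crash.
  app-a sheds 107 req/s: no online neighbours, lost.
  cache-1 sheds 121 req/s: no online neighbours, lost.
No further crashes.

edge-2, lb-1, search-1, worker-2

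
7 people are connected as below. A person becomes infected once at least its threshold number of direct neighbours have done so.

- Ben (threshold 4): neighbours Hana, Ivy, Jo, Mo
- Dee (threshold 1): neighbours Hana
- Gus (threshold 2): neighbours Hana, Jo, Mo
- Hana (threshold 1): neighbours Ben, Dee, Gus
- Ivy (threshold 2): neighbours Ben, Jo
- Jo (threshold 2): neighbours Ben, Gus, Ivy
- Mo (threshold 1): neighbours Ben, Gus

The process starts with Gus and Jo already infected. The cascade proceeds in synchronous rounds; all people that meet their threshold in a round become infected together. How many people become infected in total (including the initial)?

5

Round 1 — Gus, Jo become infected (initial).
Round 2 — checking thresholds:
  Ben: 1 of 4 neighbours < 4, below threshold.
  Hana: 1 of 3 neighbours ≥ 1, becomes infected.
  Ivy: 1 of 2 neighbours < 2, below threshold.
  Mo: 1 of 2 neighbours ≥ 1, becomes infected.
Round 3 — checking thresholds:
  Ben: 3 of 4 neighbours < 4, below threshold.
  Dee: 1 of 1 neighbours ≥ 1, becomes infected.
  Ivy: 1 of 2 neighbours < 2, below threshold.
Round 4 — no new infections; cascade stops.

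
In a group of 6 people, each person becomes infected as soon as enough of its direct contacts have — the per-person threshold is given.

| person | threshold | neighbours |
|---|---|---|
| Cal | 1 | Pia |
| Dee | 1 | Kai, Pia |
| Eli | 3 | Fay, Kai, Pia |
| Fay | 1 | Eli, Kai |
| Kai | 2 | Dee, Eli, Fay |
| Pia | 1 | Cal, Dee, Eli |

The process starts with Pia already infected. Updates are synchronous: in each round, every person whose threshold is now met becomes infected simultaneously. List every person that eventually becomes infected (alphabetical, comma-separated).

Round 1 — Pia becomes infected (initial).
Round 2 — checking thresholds:
  Cal: 1 of 1 neighbours ≥ 1, becomes infected.
  Dee: 1 of 2 neighbours ≥ 1, becomes infected.
  Eli: 1 of 3 neighbours < 3, not yet.
Round 3 — no new infections; cascade stops.

Cal, Dee, Pia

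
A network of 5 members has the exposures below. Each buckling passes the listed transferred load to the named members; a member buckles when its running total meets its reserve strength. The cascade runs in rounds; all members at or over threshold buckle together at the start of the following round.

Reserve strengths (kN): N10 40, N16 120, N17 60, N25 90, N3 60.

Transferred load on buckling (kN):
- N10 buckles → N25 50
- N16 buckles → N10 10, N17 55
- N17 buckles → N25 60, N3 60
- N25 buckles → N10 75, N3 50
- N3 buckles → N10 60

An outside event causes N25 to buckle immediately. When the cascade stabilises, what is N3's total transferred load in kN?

Round 1 — N25 buckles (initial).
  N10: +75 → 75 ≥ 40
  N3: +50 → 50 < 60
Round 2 — N10 buckles.
No further bucklings.

50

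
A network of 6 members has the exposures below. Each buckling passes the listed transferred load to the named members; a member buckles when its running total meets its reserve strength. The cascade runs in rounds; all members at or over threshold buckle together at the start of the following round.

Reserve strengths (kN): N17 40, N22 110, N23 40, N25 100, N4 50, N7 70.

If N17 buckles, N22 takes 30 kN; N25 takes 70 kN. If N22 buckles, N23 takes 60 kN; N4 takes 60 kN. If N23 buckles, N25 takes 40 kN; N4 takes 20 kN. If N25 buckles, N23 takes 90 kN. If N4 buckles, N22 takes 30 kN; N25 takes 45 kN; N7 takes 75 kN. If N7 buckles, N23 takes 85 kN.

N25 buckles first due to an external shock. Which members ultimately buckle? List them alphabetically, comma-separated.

Round 1 — N25 buckles (initial).
  N23: +90 → 90 ≥ 40
Round 2 — N23 buckles.
  N4: +20 → 20 < 50
No further bucklings.

N23, N25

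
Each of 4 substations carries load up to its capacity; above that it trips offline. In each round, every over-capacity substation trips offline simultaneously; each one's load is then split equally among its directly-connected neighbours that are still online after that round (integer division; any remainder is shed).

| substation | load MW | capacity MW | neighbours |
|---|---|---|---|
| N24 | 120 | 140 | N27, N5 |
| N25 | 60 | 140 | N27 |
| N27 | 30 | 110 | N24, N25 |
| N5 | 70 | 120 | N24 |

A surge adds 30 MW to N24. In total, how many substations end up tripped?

2

Round 1 — N24 at 150 > 140. N24 trips offline.
  N24 sheds 150 MW to N27, N5: 75 each.
    N27: 30+75 = 105 ≤ 110
    N5: 70+75 = 145 > 120
Round 2 — N5 trips offline.
  N5 sheds 145 MW: no online neighbours, lost.
No further trips.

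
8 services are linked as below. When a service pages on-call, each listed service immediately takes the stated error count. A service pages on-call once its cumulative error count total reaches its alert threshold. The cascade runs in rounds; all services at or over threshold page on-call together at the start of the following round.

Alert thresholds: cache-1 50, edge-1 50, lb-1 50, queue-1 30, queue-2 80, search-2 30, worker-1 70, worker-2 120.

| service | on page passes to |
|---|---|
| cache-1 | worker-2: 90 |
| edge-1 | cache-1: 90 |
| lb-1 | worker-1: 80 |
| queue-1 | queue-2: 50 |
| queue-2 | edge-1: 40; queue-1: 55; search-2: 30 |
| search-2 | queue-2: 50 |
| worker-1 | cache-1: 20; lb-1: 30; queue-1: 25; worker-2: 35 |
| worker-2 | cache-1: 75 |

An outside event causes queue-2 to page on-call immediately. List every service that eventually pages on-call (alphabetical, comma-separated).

Round 1 — queue-2 pages on-call (initial).
  edge-1: +40 → 40 < 50
  queue-1: +55 → 55 ≥ 30
  search-2: +30 → 30 ≥ 30
Round 2 — queue-1, search-2 page on-call.
No further pages.

queue-1, queue-2, search-2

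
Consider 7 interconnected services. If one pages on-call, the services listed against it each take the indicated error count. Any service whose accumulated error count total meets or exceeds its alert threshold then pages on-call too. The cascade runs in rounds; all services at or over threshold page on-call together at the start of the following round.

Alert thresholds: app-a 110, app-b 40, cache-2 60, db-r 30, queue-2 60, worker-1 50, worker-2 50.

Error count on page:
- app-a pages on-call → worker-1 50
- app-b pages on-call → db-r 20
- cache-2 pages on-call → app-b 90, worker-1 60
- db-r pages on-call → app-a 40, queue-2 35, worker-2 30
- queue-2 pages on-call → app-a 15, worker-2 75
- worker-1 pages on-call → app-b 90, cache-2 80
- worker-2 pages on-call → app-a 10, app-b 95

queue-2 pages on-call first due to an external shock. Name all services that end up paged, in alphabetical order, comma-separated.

app-b, queue-2, worker-2

Round 1 — queue-2 pages on-call (initial).
  app-a: +15 → 15 < 110
  worker-2: +75 → 75 ≥ 50
Round 2 — worker-2 pages on-call.
  app-a: +10 → 25 < 110
  app-b: +95 → 95 ≥ 40
Round 3 — app-b pages on-call.
  db-r: +20 → 20 < 30
No further pages.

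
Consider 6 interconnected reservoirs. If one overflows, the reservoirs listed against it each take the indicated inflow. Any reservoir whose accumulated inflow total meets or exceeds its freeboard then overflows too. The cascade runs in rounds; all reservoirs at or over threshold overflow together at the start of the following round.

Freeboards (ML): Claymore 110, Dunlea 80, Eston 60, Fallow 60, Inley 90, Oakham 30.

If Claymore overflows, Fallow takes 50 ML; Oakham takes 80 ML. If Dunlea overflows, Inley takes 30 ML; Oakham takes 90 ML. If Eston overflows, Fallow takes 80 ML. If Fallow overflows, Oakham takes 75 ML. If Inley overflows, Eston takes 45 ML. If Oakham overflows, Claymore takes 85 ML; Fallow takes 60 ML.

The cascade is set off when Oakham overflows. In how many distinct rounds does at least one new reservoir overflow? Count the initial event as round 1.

Round 1 — Oakham overflows (initial).
  Claymore: +85 → 85 < 110
  Fallow: +60 → 60 ≥ 60
Round 2 — Fallow overflows.
No further overflows.

2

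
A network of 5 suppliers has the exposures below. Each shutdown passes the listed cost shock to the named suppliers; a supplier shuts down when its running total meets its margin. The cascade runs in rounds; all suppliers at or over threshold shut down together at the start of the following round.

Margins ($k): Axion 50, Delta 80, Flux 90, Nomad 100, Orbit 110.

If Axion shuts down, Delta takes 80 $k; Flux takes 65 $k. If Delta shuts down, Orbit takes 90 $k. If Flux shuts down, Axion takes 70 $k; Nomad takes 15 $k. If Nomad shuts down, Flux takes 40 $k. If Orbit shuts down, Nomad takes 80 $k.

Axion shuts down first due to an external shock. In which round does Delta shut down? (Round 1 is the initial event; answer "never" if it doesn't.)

Round 1 — Axion shuts down (initial).
  Delta: +80 → 80 ≥ 80
  Flux: +65 → 65 < 90
Round 2 — Delta shuts down.
  Orbit: +90 → 90 < 110
No further shutdowns.

2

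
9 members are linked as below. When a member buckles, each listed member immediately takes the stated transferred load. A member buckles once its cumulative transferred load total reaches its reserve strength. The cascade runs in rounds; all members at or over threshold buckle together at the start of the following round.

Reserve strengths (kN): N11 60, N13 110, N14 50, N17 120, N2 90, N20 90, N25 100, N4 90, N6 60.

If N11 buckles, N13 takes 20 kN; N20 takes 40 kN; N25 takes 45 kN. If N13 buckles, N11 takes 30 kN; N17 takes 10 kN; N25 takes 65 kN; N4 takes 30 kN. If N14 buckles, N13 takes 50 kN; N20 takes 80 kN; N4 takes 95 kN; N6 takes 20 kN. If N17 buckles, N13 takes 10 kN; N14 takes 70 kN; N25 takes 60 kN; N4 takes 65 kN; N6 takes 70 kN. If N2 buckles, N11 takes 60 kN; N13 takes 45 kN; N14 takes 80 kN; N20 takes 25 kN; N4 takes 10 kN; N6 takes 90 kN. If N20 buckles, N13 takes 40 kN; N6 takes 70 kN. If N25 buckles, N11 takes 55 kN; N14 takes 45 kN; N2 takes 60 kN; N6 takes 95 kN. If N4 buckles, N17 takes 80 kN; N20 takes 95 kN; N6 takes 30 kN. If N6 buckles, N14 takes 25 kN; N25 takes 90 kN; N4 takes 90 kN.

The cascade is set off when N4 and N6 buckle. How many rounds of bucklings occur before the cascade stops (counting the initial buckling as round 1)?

Round 1 — N4, N6 buckle (initial).
  N14: +25 → 25 < 50
  N17: +80 → 80 < 120
  N20: +95 → 95 ≥ 90
  N25: +90 → 90 < 100
Round 2 — N20 buckles.
  N13: +40 → 40 < 110
No further bucklings.

2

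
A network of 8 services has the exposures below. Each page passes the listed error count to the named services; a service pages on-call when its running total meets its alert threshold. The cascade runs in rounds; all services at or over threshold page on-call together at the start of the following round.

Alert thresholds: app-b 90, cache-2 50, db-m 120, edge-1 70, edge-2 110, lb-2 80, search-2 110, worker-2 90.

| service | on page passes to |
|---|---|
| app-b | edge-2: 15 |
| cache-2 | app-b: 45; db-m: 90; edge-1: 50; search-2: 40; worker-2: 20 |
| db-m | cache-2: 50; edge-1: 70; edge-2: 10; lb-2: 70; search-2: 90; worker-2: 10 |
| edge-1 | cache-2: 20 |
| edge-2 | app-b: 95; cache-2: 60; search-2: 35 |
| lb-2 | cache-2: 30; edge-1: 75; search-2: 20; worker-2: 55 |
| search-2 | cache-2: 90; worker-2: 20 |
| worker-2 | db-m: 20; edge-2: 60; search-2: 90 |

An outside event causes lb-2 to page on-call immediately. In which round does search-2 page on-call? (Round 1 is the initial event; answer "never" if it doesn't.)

never

Round 1 — lb-2 pages on-call (initial).
  cache-2: +30 → 30 < 50
  edge-1: +75 → 75 ≥ 70
  search-2: +20 → 20 < 110
  worker-2: +55 → 55 < 90
Round 2 — edge-1 pages on-call.
  cache-2: +20 → 50 ≥ 50
Round 3 — cache-2 pages on-call.
  app-b: +45 → 45 < 90
  db-m: +90 → 90 < 120
  search-2: +40 → 60 < 110
  worker-2: +20 → 75 < 90
No further pages.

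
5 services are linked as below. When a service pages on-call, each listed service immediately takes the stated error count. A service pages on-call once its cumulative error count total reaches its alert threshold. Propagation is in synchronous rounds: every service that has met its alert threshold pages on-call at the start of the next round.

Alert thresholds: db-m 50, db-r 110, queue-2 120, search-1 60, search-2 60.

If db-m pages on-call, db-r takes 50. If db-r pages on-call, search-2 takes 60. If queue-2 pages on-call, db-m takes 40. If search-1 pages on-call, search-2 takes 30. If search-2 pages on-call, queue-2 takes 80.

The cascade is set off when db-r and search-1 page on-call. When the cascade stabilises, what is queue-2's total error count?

Round 1 — db-r, search-1 page on-call (initial).
  search-2: +60+30 → 90 ≥ 60
Round 2 — search-2 pages on-call.
  queue-2: +80 → 80 < 120
No further pages.

80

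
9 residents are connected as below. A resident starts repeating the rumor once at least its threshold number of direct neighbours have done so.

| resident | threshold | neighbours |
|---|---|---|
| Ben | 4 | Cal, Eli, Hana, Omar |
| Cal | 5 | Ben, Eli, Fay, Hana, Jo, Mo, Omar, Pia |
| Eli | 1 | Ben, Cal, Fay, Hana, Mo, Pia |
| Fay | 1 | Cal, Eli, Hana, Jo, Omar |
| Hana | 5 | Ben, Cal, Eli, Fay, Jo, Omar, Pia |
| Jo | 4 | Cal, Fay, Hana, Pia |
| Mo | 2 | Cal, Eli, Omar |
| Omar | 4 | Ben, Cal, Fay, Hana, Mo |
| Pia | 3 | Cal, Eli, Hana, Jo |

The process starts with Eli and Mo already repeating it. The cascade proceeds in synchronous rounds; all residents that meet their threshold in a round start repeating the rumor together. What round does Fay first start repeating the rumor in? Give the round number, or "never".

Round 1 — Eli, Mo start repeating the rumor (initial).
Round 2 — checking thresholds:
  Ben: 1 of 4 neighbours < 4, holds.
  Cal: 2 of 8 neighbours < 5, holds.
  Fay: 1 of 5 neighbours ≥ 1, starts repeating the rumor.
  Hana: 1 of 7 neighbours < 5, holds.
  Omar: 1 of 5 neighbours < 4, holds.
  Pia: 1 of 4 neighbours < 3, holds.
Round 3 — no new spreads; cascade stops.

2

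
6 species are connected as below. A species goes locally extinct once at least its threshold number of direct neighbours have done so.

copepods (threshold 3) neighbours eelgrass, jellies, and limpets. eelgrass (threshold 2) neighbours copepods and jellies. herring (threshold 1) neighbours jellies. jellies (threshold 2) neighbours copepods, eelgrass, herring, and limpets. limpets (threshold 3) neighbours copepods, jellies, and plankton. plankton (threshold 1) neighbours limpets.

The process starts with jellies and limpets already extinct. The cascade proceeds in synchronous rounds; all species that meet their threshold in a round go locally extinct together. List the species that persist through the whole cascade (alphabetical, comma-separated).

copepods, eelgrass

Round 1 — jellies, limpets go locally extinct (initial).
Round 2 — checking thresholds:
  copepods: 2 of 3 neighbours < 3, not yet.
  eelgrass: 1 of 2 neighbours < 2, not yet.
  herring: 1 of 1 neighbours ≥ 1, goes locally extinct.
  plankton: 1 of 1 neighbours ≥ 1, goes locally extinct.
Round 3 — no new extinctions; cascade stops.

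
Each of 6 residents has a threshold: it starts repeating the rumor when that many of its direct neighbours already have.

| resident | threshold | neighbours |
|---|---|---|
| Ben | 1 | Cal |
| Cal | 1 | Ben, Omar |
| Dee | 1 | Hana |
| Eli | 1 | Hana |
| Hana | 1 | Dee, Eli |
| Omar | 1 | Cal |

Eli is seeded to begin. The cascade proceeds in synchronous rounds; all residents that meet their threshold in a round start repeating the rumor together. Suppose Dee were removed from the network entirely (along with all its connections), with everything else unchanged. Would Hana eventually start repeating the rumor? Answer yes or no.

yes

With Dee removed:
Round 1 — Eli starts repeating the rumor (initial).
Round 2 — checking thresholds:
  Hana: 1 of 1 neighbours ≥ 1, starts repeating the rumor.
Round 3 — no new spreads; cascade stops.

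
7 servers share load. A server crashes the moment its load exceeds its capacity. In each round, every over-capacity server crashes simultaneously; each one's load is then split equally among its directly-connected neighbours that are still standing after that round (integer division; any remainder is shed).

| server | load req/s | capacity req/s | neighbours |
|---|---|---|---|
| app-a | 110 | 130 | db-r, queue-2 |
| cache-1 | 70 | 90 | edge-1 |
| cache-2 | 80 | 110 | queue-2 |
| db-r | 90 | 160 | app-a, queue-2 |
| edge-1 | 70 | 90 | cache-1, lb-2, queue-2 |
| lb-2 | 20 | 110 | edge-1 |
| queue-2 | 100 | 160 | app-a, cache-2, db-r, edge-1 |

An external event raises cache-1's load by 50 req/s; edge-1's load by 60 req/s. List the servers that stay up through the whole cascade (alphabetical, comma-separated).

Round 1 — cache-1 at 120 > 90; edge-1 at 130 > 90. cache-1, edge-1 crash.
  cache-1 sheds 120 req/s: no online neighbours, lost.
  edge-1 sheds 130 req/s to lb-2, queue-2: 65 each.
    lb-2: 20+65 = 85 ≤ 110
    queue-2: 100+65 = 165 > 160
Round 2 — queue-2 crashes.
  queue-2 sheds 165 req/s to app-a, cache-2, db-r: 55 each.
    app-a: 110+55 = 165 > 130
    cache-2: 80+55 = 135 > 110
    db-r: 90+55 = 145 ≤ 160
Round 3 — app-a, cache-2 crash.
  app-a sheds 165 req/s to db-r: 165 each.
    db-r: 145+165 = 310 > 160
  cache-2 sheds 135 req/s: no online neighbours, lost.
Round 4 — db-r crashes.
  db-r sheds 310 req/s: no online neighbours, lost.
No further crashes.

lb-2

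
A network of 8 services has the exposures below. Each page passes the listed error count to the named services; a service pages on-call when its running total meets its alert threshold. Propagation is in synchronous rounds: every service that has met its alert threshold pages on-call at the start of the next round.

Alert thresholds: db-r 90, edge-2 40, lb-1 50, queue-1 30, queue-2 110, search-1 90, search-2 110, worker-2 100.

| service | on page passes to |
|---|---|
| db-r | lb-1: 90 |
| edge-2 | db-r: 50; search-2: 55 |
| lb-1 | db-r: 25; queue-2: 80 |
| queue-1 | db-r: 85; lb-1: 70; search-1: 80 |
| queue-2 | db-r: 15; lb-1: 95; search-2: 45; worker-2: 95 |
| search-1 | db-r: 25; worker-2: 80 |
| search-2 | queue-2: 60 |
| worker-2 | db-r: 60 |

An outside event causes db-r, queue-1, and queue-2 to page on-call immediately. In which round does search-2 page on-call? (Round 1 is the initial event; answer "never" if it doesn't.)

Round 1 — db-r, queue-1, queue-2 page on-call (initial).
  lb-1: +90+70+95 → 255 ≥ 50
  search-1: +80 → 80 < 90
  search-2: +45 → 45 < 110
  worker-2: +95 → 95 < 100
Round 2 — lb-1 pages on-call.
No further pages.

never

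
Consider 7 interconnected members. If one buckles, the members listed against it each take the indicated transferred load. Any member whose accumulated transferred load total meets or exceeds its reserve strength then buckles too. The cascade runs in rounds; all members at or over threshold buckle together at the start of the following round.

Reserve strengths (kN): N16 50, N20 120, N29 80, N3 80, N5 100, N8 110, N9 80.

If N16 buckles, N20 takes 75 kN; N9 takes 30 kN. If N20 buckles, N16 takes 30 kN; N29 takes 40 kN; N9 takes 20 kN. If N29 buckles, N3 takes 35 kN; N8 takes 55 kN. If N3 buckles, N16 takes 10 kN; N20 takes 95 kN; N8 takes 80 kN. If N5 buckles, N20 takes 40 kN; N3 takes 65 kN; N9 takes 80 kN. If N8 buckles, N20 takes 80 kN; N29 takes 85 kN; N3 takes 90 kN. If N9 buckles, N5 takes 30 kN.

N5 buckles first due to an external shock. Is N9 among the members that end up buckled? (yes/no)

Round 1 — N5 buckles (initial).
  N20: +40 → 40 < 120
  N3: +65 → 65 < 80
  N9: +80 → 80 ≥ 80
Round 2 — N9 buckles.
No further bucklings.

yes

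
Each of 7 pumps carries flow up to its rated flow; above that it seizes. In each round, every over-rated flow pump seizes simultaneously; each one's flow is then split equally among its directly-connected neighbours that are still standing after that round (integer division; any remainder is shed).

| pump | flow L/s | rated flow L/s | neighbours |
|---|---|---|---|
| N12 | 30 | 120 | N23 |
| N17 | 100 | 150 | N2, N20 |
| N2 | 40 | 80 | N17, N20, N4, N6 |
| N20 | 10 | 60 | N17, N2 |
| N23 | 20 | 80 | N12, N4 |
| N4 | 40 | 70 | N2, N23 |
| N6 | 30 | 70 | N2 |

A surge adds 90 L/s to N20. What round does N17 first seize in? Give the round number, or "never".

Round 1 — N20 at 100 > 60. N20 seizes.
  N20 sheds 100 L/s to N17, N2: 50 each.
    N17: 100+50 = 150 ≤ 150
    N2: 40+50 = 90 > 80
Round 2 — N2 seizes.
  N2 sheds 90 L/s to N17, N4, N6: 30 each.
    N17: 150+30 = 180 > 150
    N4: 40+30 = 70 ≤ 70
    N6: 30+30 = 60 ≤ 70
Round 3 — N17 seizes.
  N17 sheds 180 L/s: no online neighbours, lost.
No further seizures.

3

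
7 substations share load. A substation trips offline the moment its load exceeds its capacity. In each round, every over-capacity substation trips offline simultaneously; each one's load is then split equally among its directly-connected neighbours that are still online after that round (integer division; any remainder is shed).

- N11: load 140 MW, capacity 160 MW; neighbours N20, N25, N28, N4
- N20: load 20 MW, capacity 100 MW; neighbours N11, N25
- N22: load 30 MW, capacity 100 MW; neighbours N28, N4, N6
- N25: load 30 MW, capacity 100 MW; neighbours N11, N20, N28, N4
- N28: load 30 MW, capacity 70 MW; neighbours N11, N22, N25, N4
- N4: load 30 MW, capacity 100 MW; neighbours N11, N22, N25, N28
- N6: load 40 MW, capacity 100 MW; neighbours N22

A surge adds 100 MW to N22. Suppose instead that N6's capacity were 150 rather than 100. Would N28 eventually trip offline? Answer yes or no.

yes

With N6's capacity at 150:
Round 1 — N22 at 130 > 100. N22 trips offline.
  N22 sheds 130 MW to N28, N4, N6: 43 each (1 lost).
    N28: 30+43 = 73 > 70
    N4: 30+43 = 73 ≤ 100
    N6: 40+43 = 83 ≤ 150
Round 2 — N28 trips offline.
  N28 sheds 73 MW to N11, N25, N4: 24 each (1 lost).
    N11: 140+24 = 164 > 160
    N25: 30+24 = 54 ≤ 100
    N4: 73+24 = 97 ≤ 100
Round 3 — N11 trips offline.
  N11 sheds 164 MW to N20, N25, N4: 54 each (2 lost).
    N20: 20+54 = 74 ≤ 100
    N25: 54+54 = 108 > 100
    N4: 97+54 = 151 > 100
Round 4 — N25, N4 trip offline.
  N25 sheds 108 MW to N20: 108 each.
    N20: 74+108 = 182 > 100
  N4 sheds 151 MW: no online neighbours, lost.
Round 5 — N20 trips offline.
  N20 sheds 182 MW: no online neighbours, lost.
No further trips.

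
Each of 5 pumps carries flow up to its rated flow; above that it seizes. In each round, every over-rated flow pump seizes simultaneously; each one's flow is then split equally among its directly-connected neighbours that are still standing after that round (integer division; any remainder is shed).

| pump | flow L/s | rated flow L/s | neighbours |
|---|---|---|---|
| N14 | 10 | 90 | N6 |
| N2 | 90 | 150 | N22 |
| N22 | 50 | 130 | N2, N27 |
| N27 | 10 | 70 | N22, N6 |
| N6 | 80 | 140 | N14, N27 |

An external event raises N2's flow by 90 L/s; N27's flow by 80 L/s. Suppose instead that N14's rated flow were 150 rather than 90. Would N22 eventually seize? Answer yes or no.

yes

With N14's rated flow at 150:
Round 1 — N2 at 180 > 150; N27 at 90 > 70. N2, N27 seize.
  N2 sheds 180 L/s to N22: 180 each.
    N22: 50+180 = 230 > 130
  N27 sheds 90 L/s to N22, N6: 45 each.
    N22: 230+45 = 275 > 130
    N6: 80+45 = 125 ≤ 140
Round 2 — N22 seizes.
  N22 sheds 275 L/s: no online neighbours, lost.
No further seizures.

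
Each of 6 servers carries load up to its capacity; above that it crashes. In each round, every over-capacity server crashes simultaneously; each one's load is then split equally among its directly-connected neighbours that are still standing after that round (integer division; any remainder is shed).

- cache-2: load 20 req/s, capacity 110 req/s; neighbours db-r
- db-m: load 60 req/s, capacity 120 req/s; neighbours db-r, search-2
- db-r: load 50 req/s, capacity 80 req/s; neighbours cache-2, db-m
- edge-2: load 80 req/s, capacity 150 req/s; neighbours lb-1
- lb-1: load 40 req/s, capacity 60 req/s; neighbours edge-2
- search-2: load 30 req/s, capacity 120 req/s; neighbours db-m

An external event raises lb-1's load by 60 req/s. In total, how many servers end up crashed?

Round 1 — lb-1 at 100 > 60. lb-1 crashes.
  lb-1 sheds 100 req/s to edge-2: 100 each.
    edge-2: 80+100 = 180 > 150
Round 2 — edge-2 crashes.
  edge-2 sheds 180 req/s: no online neighbours, lost.
No further crashes.

2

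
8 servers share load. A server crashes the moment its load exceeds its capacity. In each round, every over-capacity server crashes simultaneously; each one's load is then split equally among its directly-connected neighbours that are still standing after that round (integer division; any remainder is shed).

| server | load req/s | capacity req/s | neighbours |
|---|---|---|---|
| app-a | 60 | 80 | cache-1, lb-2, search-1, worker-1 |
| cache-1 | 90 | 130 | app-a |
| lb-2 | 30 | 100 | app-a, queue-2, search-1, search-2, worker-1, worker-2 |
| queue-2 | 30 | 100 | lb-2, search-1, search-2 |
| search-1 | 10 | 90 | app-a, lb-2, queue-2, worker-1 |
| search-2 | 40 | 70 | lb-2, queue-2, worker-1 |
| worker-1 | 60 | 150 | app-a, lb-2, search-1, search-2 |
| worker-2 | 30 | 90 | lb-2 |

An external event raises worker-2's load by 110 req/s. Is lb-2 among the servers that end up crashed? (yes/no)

yes

Round 1 — worker-2 at 140 > 90. worker-2 crashes.
  worker-2 sheds 140 req/s to lb-2: 140 each.
    lb-2: 30+140 = 170 > 100
Round 2 — lb-2 crashes.
  lb-2 sheds 170 req/s to app-a, queue-2, search-1, search-2, worker-1: 34 each.
    app-a: 60+34 = 94 > 80
    queue-2: 30+34 = 64 ≤ 100
    search-1: 10+34 = 44 ≤ 90
    search-2: 40+34 = 74 > 70
    worker-1: 60+34 = 94 ≤ 150
Round 3 — app-a, search-2 crash.
  app-a sheds 94 req/s to cache-1, search-1, worker-1: 31 each (1 lost).
    cache-1: 90+31 = 121 ≤ 130
    search-1: 44+31 = 75 ≤ 90
    worker-1: 94+31 = 125 ≤ 150
  search-2 sheds 74 req/s to queue-2, worker-1: 37 each.
    queue-2: 64+37 = 101 > 100
    worker-1: 125+37 = 162 > 150
Round 4 — queue-2, worker-1 crash.
  queue-2 sheds 101 req/s to search-1: 101 each.
    search-1: 75+101 = 176 > 90
  worker-1 sheds 162 req/s to search-1: 162 each.
    search-1: 176+162 = 338 > 90
Round 5 — search-1 crashes.
  search-1 sheds 338 req/s: no online neighbours, lost.
No further crashes.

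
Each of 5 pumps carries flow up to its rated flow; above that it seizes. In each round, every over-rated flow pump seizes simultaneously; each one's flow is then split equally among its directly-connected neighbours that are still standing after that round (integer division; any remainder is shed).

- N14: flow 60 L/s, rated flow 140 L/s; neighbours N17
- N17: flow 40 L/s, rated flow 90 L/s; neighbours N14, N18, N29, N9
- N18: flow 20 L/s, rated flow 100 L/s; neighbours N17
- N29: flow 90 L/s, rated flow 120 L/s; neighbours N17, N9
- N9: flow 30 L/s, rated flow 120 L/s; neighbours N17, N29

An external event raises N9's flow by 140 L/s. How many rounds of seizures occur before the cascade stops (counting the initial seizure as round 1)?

2

Round 1 — N9 at 170 > 120. N9 seizes.
  N9 sheds 170 L/s to N17, N29: 85 each.
    N17: 40+85 = 125 > 90
    N29: 90+85 = 175 > 120
Round 2 — N17, N29 seize.
  N17 sheds 125 L/s to N14, N18: 62 each (1 lost).
    N14: 60+62 = 122 ≤ 140
    N18: 20+62 = 82 ≤ 100
  N29 sheds 175 L/s: no online neighbours, lost.
No further seizures.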